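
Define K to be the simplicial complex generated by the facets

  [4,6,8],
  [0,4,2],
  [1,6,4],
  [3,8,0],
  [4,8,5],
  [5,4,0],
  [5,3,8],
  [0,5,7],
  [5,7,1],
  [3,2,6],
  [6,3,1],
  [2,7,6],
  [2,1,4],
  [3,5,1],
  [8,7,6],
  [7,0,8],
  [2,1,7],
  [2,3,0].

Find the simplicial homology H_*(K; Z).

H_0 ≅ Z,  H_1 ≅ Z ⊕ Z/2,  H_2 = 0.

Order the vertices as 0 < 1 < 2 < 3 < 4 < 5 < 6 < 7 < 8. Listing each simplex with vertices in this order, K has dimension 2 with simplices:

  0-simplices (9): [0], [1], [2], [3], [4], [5], [6], [7], [8]
  1-simplices (27): (27 of them)
  2-simplices (18): [0,2,3], [0,2,4], [0,3,8], [0,4,5], [0,5,7], [0,7,8], [1,2,4], [1,2,7], [1,3,5], [1,3,6], [1,4,6], [1,5,7], [2,3,6], [2,6,7], [3,5,8], [4,5,8], [4,6,8], [6,7,8]

so the chain groups are C_0 ≅ Z^9, C_1 ≅ Z^27, C_2 ≅ Z^18.

∂_1: C_1 → C_0 is given by ∂[p,q] = [q] − [p]. For instance
  ∂[3,6] = [6] − [3].
As a 9×27 matrix over Z this has rank 8, with invariant factors (1,1,1,1,1,1,1,1).

Boundary ∂_2: C_2 → C_1 maps a triangle to the signed sum of its edges. For instance
  ∂[1,5,7] = [5,7] − [1,7] + [1,5],
  ∂[0,5,7] = [5,7] − [0,7] + [0,5].
As a 27×18 matrix over Z this has rank 18, with invariant factors (1,1,1,1,1,1,1,1,1,1,1,1,1,1,1,1,1,2).

From H_k ≅ ker(∂_k) / im(∂_{k+1}) we obtain:

  H_0: rank C_0 − rank ∂_1 = 9 − 8 = 1, and the invariant factors of ∂_1 are all 1, so H_0 = Z.
  H_1: rank ker ∂_1 − rank ∂_2 = (27 − 8) − 18 = 1, and ∂_2 has invariant factor 2 > 1, so H_1 = Z ⊕ Z/2.
  H_2: rank ker ∂_2 − rank ∂_3 = (18 − 18) − 0 = 0, and there is no ∂_3, so H_2 = 0.

As a check, the Euler characteristic is 9 − 27 + 18 = 0, which agrees with 1 − 1 + 0 = 0.
(K is a triangulation of the Klein bottle.)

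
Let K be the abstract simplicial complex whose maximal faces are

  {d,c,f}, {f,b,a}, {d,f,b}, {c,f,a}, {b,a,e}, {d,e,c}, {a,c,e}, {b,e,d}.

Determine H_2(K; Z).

K has 6 vertices, 12 edges, 8 triangles.
rank ∂_2 = 7, rank ∂_3 = 0 ⇒ b_2 = 8 − 7 − 0 = 1. So H_2 = Z.

H_2 ≅ Z.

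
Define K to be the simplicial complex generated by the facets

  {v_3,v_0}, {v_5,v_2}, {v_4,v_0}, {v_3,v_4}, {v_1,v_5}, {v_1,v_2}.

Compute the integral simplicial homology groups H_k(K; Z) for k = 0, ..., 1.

H_0 = Z^2,  H_1 = Z^2.

Take the total order v_0 < v_1 < v_2 < v_3 < v_4 < v_5 on the vertex set. Then K (dimension 1) consists of the simplices:

  0-simplices (6): [v_0], [v_1], [v_2], [v_3], [v_4], [v_5]
  1-simplices (6): [v_0,v_3], [v_0,v_4], [v_1,v_2], [v_1,v_5], [v_2,v_5], [v_3,v_4]

giving chain groups C_0 ≅ Z^6, C_1 ≅ Z^6.

The boundary map ∂_1: C_1 → C_0 maps an edge to its endpoints' difference, ∂[p,q] = q − p.
This gives a 6×6 integer matrix of rank 4; reducing to Smith normal form yields diagonal entries (1,1,1,1).

Now H_k = ker ∂_k / im ∂_{k+1}, so:

  H_0: rank C_0 − rank ∂_1 = 6 − 4 = 2, and the invariant factors of ∂_1 are all 1, so H_0 = Z^2.
  H_1: rank ker ∂_1 − rank ∂_2 = (6 − 4) − 0 = 2, and there is no ∂_2, so H_1 = Z^2.

(K is a triangulation of the disjoint union of the circle S^1 and the circle S^1.)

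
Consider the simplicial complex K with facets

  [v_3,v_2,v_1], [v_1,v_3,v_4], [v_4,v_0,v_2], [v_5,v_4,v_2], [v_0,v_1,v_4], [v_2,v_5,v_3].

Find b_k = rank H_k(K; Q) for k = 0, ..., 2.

Fix the vertex order v_0 < v_1 < v_2 < v_3 < v_4 < v_5 and write every simplex with vertices in increasing order. Then dim K = 2 and the simplices of K are:

  0-simplices (6): [v_0], [v_1], [v_2], [v_3], [v_4], [v_5]
  1-simplices (12): [v_0,v_1], [v_0,v_2], [v_0,v_4], [v_1,v_2], [v_1,v_3], [v_1,v_4], [v_2,v_3], [v_2,v_4], [v_2,v_5], [v_3,v_4], [v_3,v_5], [v_4,v_5]
  2-simplices (6): [v_0,v_1,v_4], [v_0,v_2,v_4], [v_1,v_2,v_3], [v_1,v_3,v_4], [v_2,v_3,v_5], [v_2,v_4,v_5]

Hence C_0 ≅ Z^6, C_1 ≅ Z^12, C_2 ≅ Z^6.

Boundary ∂_1: C_1 → C_0 maps an edge to its endpoints' difference, ∂[p,q] = q − p. For instance
  ∂[v_4,v_5] = [v_5] − [v_4].
As a 6×12 matrix over Z this has rank 5, with invariant factors (1,1,1,1,1).

The boundary map ∂_2: C_2 → C_1 sends each 2-simplex [p,q,r] to [q,r] − [p,r] + [p,q]. For instance
  ∂[v_1,v_3,v_4] = [v_3,v_4] − [v_1,v_4] + [v_1,v_3],
  ∂[v_2,v_4,v_5] = [v_4,v_5] − [v_2,v_5] + [v_2,v_4].
The 12×6 boundary matrix has rank 6 and Smith normal form diag(1,1,1,1,1,1).

Reading off H_k = ker ∂_k / im ∂_{k+1}:

  H_0: rank C_0 − rank ∂_1 = 6 − 5 = 1, and the invariant factors of ∂_1 are all 1, so H_0 = Z.
  H_1: rank ker ∂_1 − rank ∂_2 = (12 − 5) − 6 = 1, and the invariant factors of ∂_2 are all 1, so H_1 = Z.
  H_2: rank ker ∂_2 − rank ∂_3 = (6 − 6) − 0 = 0, and there is no ∂_3, so H_2 = 0.

Hence the Betti numbers are b_0 = 1, b_1 = 1, b_2 = 0.

b_0 = 1, b_1 = 1, b_2 = 0.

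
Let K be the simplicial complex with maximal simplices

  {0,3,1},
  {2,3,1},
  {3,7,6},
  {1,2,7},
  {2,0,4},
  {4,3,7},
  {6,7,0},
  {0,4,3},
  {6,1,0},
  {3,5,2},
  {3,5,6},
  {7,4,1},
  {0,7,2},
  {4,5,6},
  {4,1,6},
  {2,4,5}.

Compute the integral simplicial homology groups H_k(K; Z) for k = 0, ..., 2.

H_0 = Z,  H_1 = Z^2,  H_2 = Z.

Take the total order 0 < 1 < 2 < 3 < 4 < 5 < 6 < 7 on the vertex set. Then K (dimension 2) consists of the simplices:

  0-simplices (8): [0], [1], [2], [3], [4], [5], [6], [7]
  1-simplices (24): (24 of them)
  2-simplices (16): [0,1,3], [0,1,6], [0,2,4], [0,2,7], [0,3,4], [0,6,7], [1,2,3], [1,2,7], [1,4,6], [1,4,7], [2,3,5], [2,4,5], [3,4,7], [3,5,6], [3,6,7], [4,5,6]

Hence C_0 ≅ Z^8, C_1 ≅ Z^24, C_2 ≅ Z^16.

The boundary map ∂_1: C_1 → C_0 sends each edge [p,q] (with p < q) to q − p. For instance
  ∂[0,3] = [3] − [0].
As a 8×24 matrix over Z this has rank 7, with invariant factors (1,1,1,1,1,1,1).

∂_2: C_2 → C_1 acts by ∂[p,q,r] = [q,r] − [p,r] + [p,q]. For instance
  ∂[3,6,7] = [6,7] − [3,7] + [3,6],
  ∂[3,5,6] = [5,6] − [3,6] + [3,5].
The 24×16 boundary matrix has rank 15 and Smith normal form diag(1,1,1,1,1,1,1,1,1,1,1,1,1,1,1).

Computing H_k = (kernel of ∂_k) / (image of ∂_{k+1}):

  H_0: rank C_0 − rank ∂_1 = 8 − 7 = 1, and the invariant factors of ∂_1 are all 1, so H_0 ≅ Z.
  H_1: rank ker ∂_1 − rank ∂_2 = (24 − 7) − 15 = 2, and the invariant factors of ∂_2 are all 1, so H_1 ≅ Z^2.
  H_2: rank ker ∂_2 − rank ∂_3 = (16 − 15) − 0 = 1, and there is no ∂_3, so H_2 ≅ Z.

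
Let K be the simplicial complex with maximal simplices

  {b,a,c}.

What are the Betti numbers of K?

Take the total order a < b < c on the vertex set. Then K (dimension 2) consists of the simplices:

  0-simplices (3): a, b, c
  1-simplices (3): ab, ac, bc
  2-simplices (1): abc

so the chain groups are C_0 ≅ Z^3, C_1 ≅ Z^3, C_2 ≅ Z^1.

∂_1: C_1 → C_0 is given by ∂[p,q] = [q] − [p].
The 3×3 boundary matrix has rank 2 and Smith normal form diag(1,1).

Boundary ∂_2: C_2 → C_1 acts by ∂[p,q,r] = [q,r] − [p,r] + [p,q]. For instance
  ∂abc = bc − ac + ab.
The 3×1 boundary matrix has rank 1 and Smith normal form diag(1).

Reading off H_k = ker ∂_k / im ∂_{k+1}:

  H_0: rank C_0 − rank ∂_1 = 3 − 2 = 1, and the invariant factors of ∂_1 are all 1, so H_0 = Z.
  H_1: rank ker ∂_1 − rank ∂_2 = (3 − 2) − 1 = 0, and the invariant factors of ∂_2 are all 1, so H_1 = 0.
  H_2: rank ker ∂_2 − rank ∂_3 = (1 − 1) − 0 = 0, and there is no ∂_3, so H_2 = 0.

(K is a triangulation of the 2-simplex.)

Hence the Betti numbers are b_0 = 1, b_1 = 0, b_2 = 0.

b_0 = 1, b_1 = 0, b_2 = 0.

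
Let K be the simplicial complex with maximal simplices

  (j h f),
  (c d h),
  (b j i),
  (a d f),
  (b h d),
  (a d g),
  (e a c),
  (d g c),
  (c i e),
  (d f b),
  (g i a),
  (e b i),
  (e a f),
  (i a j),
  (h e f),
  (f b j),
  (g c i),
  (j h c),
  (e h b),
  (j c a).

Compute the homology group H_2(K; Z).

H_2 = 0.

We work with the vertex ordering a < b < c < d < e < f < g < h < i < j. The simplices of K, each written with vertices in increasing order, are:

  0-simplices (10): a, b, c, d, e, f, g, h, i, j
  1-simplices (30): ac, ad, ae, af, ag, ai, aj, bd, be, bf, bh, bi, bj, cd, ce, cg, ch, ci, cj, df, dg, dh, ef, eh, ei, fh, fj, gi, hj, ij
  2-simplices (20): ace, acj, adf, adg, aef, agi, aij, bdf, bdh, beh, bei, bfj, bij, cdg, cdh, cei, cgi, chj, efh, fhj

giving chain groups C_0 ≅ Z^10, C_1 ≅ Z^30, C_2 ≅ Z^20.

The boundary map ∂_1: C_1 → C_0 is given by ∂[p,q] = [q] − [p].
This gives a 10×30 integer matrix of rank 9; reducing to Smith normal form yields diagonal entries (1,1,1,1,1,1,1,1,1).

The boundary map ∂_2: C_2 → C_1 sends each 2-simplex [p,q,r] to [q,r] − [p,r] + [p,q]. For instance
  ∂cdg = dg − cg + cd,
  ∂chj = hj − cj + ch.
As a 30×20 matrix over Z this has rank 20, with invariant factors (1,1,1,1,1,1,1,1,1,1,1,1,1,1,1,1,1,1,1,2).

Computing H_k = (kernel of ∂_k) / (image of ∂_{k+1}):

  H_2: rank ker ∂_2 − rank ∂_3 = (20 − 20) − 0 = 0, and there is no ∂_3, so H_2 ≅ 0.

(K is a triangulation of the Klein bottle.)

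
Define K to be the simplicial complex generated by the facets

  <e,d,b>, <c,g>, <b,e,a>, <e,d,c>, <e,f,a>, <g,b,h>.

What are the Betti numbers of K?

b_0 = 1, b_1 = 1, b_2 = 0.

We work with the vertex ordering a < b < c < d < e < f < g < h. The simplices of K, each written with vertices in increasing order, are:

  0-simplices (8): a, b, c, d, e, f, g, h
  1-simplices (13): ab, ae, af, bd, be, bg, bh, cd, ce, cg, de, ef, gh
  2-simplices (5): abe, aef, bde, bgh, cde

so the chain groups are C_0 ≅ Z^8, C_1 ≅ Z^13, C_2 ≅ Z^5.

Boundary ∂_1: C_1 → C_0 maps an edge to its endpoints' difference, ∂[p,q] = q − p. For instance
  ∂de = e − d.
The 8×13 boundary matrix has rank 7 and Smith normal form diag(1,1,1,1,1,1,1).

Boundary ∂_2: C_2 → C_1 acts by ∂[p,q,r] = [q,r] − [p,r] + [p,q]. For instance
  ∂bgh = gh − bh + bg,
  ∂abe = be − ae + ab.
As a 13×5 matrix over Z this has rank 5, with invariant factors (1,1,1,1,1).

Now H_k = ker ∂_k / im ∂_{k+1}, so:

  H_0: rank C_0 − rank ∂_1 = 8 − 7 = 1, and the invariant factors of ∂_1 are all 1, so H_0 = Z.
  H_1: rank ker ∂_1 − rank ∂_2 = (13 − 7) − 5 = 1, and the invariant factors of ∂_2 are all 1, so H_1 = Z.
  H_2: rank ker ∂_2 − rank ∂_3 = (5 − 5) − 0 = 0, and there is no ∂_3, so H_2 = 0.

Hence the Betti numbers are b_0 = 1, b_1 = 1, b_2 = 0.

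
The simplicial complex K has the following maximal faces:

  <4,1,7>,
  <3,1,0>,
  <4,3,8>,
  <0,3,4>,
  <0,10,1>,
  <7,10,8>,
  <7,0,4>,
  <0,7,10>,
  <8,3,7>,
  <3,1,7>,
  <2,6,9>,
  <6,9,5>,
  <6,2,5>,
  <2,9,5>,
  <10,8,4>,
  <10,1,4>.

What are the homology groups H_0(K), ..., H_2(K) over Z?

Fix the vertex order 0 < 1 < 2 < 3 < 4 < 5 < 6 < 7 < 8 < 9 < 10 and write every simplex with vertices in increasing order. Then dim K = 2 and the simplices of K are:

  0-simplices (11): [0], [1], [2], [3], [4], [5], [6], [7], [8], [9], [10]
  1-simplices (24): (24 of them)
  2-simplices (16): [0,1,3], [0,1,10], [0,3,4], [0,4,7], [0,7,10], [1,3,7], [1,4,7], [1,4,10], [2,5,6], [2,5,9], [2,6,9], [3,4,8], [3,7,8], [4,8,10], [5,6,9], [7,8,10]

giving chain groups C_0 ≅ Z^11, C_1 ≅ Z^24, C_2 ≅ Z^16.

∂_1: C_1 → C_0 is given by ∂[p,q] = [q] − [p]. For instance
  ∂[3,7] = [7] − [3].
This gives a 11×24 integer matrix of rank 9; reducing to Smith normal form yields diagonal entries (1,1,1,1,1,1,1,1,1).

The boundary map ∂_2: C_2 → C_1 maps a triangle to the signed sum of its edges. For instance
  ∂[2,5,6] = [5,6] − [2,6] + [2,5],
  ∂[3,7,8] = [7,8] − [3,8] + [3,7].
This gives a 24×16 integer matrix of rank 15; reducing to Smith normal form yields diagonal entries (1,1,1,1,1,1,1,1,1,1,1,1,1,1,2).

From H_k ≅ ker(∂_k) / im(∂_{k+1}) we obtain:

  H_0: rank C_0 − rank ∂_1 = 11 − 9 = 2, and the invariant factors of ∂_1 are all 1, so H_0 ≅ Z^2.
  H_1: rank ker ∂_1 − rank ∂_2 = (24 − 9) − 15 = 0, and ∂_2 has invariant factor 2 > 1, so H_1 ≅ Z/2.
  H_2: rank ker ∂_2 − rank ∂_3 = (16 − 15) − 0 = 1, and there is no ∂_3, so H_2 ≅ Z.

H_0 ≅ Z^2,  H_1 ≅ Z/2,  H_2 ≅ Z.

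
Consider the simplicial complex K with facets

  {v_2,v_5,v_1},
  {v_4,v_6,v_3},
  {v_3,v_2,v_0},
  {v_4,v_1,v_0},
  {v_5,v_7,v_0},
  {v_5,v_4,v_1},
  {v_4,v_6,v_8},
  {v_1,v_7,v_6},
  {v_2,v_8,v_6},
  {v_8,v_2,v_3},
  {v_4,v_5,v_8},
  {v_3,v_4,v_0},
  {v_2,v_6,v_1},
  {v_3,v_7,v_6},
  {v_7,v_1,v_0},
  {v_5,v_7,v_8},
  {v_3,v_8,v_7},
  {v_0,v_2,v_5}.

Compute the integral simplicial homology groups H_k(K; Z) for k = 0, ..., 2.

Take the total order v_0 < v_1 < v_2 < v_3 < v_4 < v_5 < v_6 < v_7 < v_8 on the vertex set. Then K (dimension 2) consists of the simplices:

  0-simplices (9): [v_0], [v_1], [v_2], [v_3], [v_4], [v_5], [v_6], [v_7], [v_8]
  1-simplices (27): (27 of them)
  2-simplices (18): (18 of them)

Hence C_0 ≅ Z^9, C_1 ≅ Z^27, C_2 ≅ Z^18.

∂_1: C_1 → C_0 is given by ∂[p,q] = [q] − [p]. For instance
  ∂[v_3,v_8] = [v_8] − [v_3].
The 9×27 boundary matrix has rank 8 and Smith normal form diag(1,1,1,1,1,1,1,1).

The boundary map ∂_2: C_2 → C_1 maps a triangle to the signed sum of its edges. For instance
  ∂[v_0,v_1,v_4] = [v_1,v_4] − [v_0,v_4] + [v_0,v_1],
  ∂[v_0,v_1,v_7] = [v_1,v_7] − [v_0,v_7] + [v_0,v_1].
The resulting 27×18 matrix has rank 18, and its Smith normal form has invariant factors (1,1,1,1,1,1,1,1,1,1,1,1,1,1,1,1,1,2).

Reading off H_k = ker ∂_k / im ∂_{k+1}:

  H_0: rank C_0 − rank ∂_1 = 9 − 8 = 1, and the invariant factors of ∂_1 are all 1, so H_0 ≅ Z.
  H_1: rank ker ∂_1 − rank ∂_2 = (27 − 8) − 18 = 1, and ∂_2 has invariant factor 2 > 1, so H_1 ≅ Z ⊕ Z/2Z.
  H_2: rank ker ∂_2 − rank ∂_3 = (18 − 18) − 0 = 0, and there is no ∂_3, so H_2 ≅ 0.

H_0 = Z,  H_1 = Z ⊕ Z/2Z,  H_2 = 0.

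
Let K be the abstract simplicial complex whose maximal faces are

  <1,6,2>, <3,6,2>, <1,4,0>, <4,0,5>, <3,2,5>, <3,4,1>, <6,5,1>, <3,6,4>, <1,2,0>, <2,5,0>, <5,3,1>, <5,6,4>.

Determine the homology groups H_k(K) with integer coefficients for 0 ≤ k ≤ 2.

H_0 = Z,  H_1 = Z_2,  H_2 = 0.

Fix the vertex order 0 < 1 < 2 < 3 < 4 < 5 < 6 and write every simplex with vertices in increasing order. Then dim K = 2 and the simplices of K are:

  0-simplices (7): [0], [1], [2], [3], [4], [5], [6]
  1-simplices (18): [0,1], [0,2], [0,4], [0,5], [1,2], [1,3], [1,4], [1,5], [1,6], [2,3], [2,5], [2,6], [3,4], [3,5], [3,6], [4,5], [4,6], [5,6]
  2-simplices (12): [0,1,2], [0,1,4], [0,2,5], [0,4,5], [1,2,6], [1,3,4], [1,3,5], [1,5,6], [2,3,5], [2,3,6], [3,4,6], [4,5,6]

Hence C_0 ≅ Z^7, C_1 ≅ Z^18, C_2 ≅ Z^12.

The boundary map ∂_1: C_1 → C_0 sends each edge [p,q] (with p < q) to q − p.
The 7×18 boundary matrix has rank 6 and Smith normal form diag(1,1,1,1,1,1).

The boundary map ∂_2: C_2 → C_1 sends each 2-simplex [p,q,r] to [q,r] − [p,r] + [p,q]. For instance
  ∂[0,2,5] = [2,5] − [0,5] + [0,2],
  ∂[0,4,5] = [4,5] − [0,5] + [0,4].
The 18×12 boundary matrix has rank 12 and Smith normal form diag(1,1,1,1,1,1,1,1,1,1,1,2).

Reading off H_k = ker ∂_k / im ∂_{k+1}:

  H_0: rank C_0 − rank ∂_1 = 7 − 6 = 1, and the invariant factors of ∂_1 are all 1, so H_0 = Z.
  H_1: rank ker ∂_1 − rank ∂_2 = (18 − 6) − 12 = 0, and ∂_2 has invariant factor 2 > 1, so H_1 = Z_2.
  H_2: rank ker ∂_2 − rank ∂_3 = (12 − 12) − 0 = 0, and there is no ∂_3, so H_2 = 0.

(K is a triangulation of the real projective plane RP^2.)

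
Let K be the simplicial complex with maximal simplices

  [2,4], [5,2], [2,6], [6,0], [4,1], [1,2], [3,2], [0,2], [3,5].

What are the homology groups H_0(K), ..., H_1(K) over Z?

Order the vertices as 0 < 1 < 2 < 3 < 4 < 5 < 6. Listing each simplex with vertices in this order, K has dimension 1 with simplices:

  0-simplices (7): [0], [1], [2], [3], [4], [5], [6]
  1-simplices (9): [0,2], [0,6], [1,2], [1,4], [2,3], [2,4], [2,5], [2,6], [3,5]

giving chain groups C_0 ≅ Z^7, C_1 ≅ Z^9.

∂_1: C_1 → C_0 maps an edge to its endpoints' difference, ∂[p,q] = q − p.
As a 7×9 matrix over Z this has rank 6, with invariant factors (1,1,1,1,1,1).

Now H_k = ker ∂_k / im ∂_{k+1}, so:

  H_0: rank C_0 − rank ∂_1 = 7 − 6 = 1, and the invariant factors of ∂_1 are all 1, so H_0 ≅ Z.
  H_1: rank ker ∂_1 − rank ∂_2 = (9 − 6) − 0 = 3, and there is no ∂_2, so H_1 ≅ Z^3.

(K is a triangulation of a wedge of 3 circles.)

H_0 ≅ Z,  H_1 ≅ Z^3.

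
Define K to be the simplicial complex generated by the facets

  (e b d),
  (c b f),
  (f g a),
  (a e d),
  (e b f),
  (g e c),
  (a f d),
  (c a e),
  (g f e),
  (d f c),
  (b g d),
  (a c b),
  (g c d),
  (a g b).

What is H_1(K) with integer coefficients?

H_1 ≅ Z^2.

Fix the vertex order a < b < c < d < e < f < g and write every simplex with vertices in increasing order. Then dim K = 2 and the simplices of K are:

  0-simplices (7): a, b, c, d, e, f, g
  1-simplices (21): ab, ac, ad, ae, af, ag, bc, bd, be, bf, bg, cd, ce, cf, cg, de, df, dg, ef, eg, fg
  2-simplices (14): abc, abg, ace, ade, adf, afg, bcf, bde, bdg, bef, cdf, cdg, ceg, efg

so the chain groups are C_0 ≅ Z^7, C_1 ≅ Z^21, C_2 ≅ Z^14.

Boundary ∂_1: C_1 → C_0 maps an edge to its endpoints' difference, ∂[p,q] = q − p. For instance
  ∂bg = g − b.
As a 7×21 matrix over Z this has rank 6, with invariant factors (1,1,1,1,1,1).

Boundary ∂_2: C_2 → C_1 acts by ∂[p,q,r] = [q,r] − [p,r] + [p,q]. For instance
  ∂ade = de − ae + ad,
  ∂bef = ef − bf + be.
The 21×14 boundary matrix has rank 13 and Smith normal form diag(1,1,1,1,1,1,1,1,1,1,1,1,1).

Now H_k = ker ∂_k / im ∂_{k+1}, so:

  H_1: rank ker ∂_1 − rank ∂_2 = (21 − 6) − 13 = 2, and the invariant factors of ∂_2 are all 1, so H_1 = Z^2.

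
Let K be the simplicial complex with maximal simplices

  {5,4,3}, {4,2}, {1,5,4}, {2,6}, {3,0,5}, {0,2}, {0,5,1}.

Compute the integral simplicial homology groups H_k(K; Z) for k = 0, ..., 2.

Fix the vertex order 0 < 1 < 2 < 3 < 4 < 5 < 6 and write every simplex with vertices in increasing order. Then dim K = 2 and the simplices of K are:

  0-simplices (7): [0], [1], [2], [3], [4], [5], [6]
  1-simplices (11): [0,1], [0,2], [0,3], [0,5], [1,4], [1,5], [2,4], [2,6], [3,4], [3,5], [4,5]
  2-simplices (4): [0,1,5], [0,3,5], [1,4,5], [3,4,5]

Hence C_0 ≅ Z^7, C_1 ≅ Z^11, C_2 ≅ Z^4.

The boundary map ∂_1: C_1 → C_0 maps an edge to its endpoints' difference, ∂[p,q] = q − p.
As a 7×11 matrix over Z this has rank 6, with invariant factors (1,1,1,1,1,1).

∂_2: C_2 → C_1 maps a triangle to the signed sum of its edges. For instance
  ∂[1,4,5] = [4,5] − [1,5] + [1,4],
  ∂[0,1,5] = [1,5] − [0,5] + [0,1].
The 11×4 boundary matrix has rank 4 and Smith normal form diag(1,1,1,1).

Computing H_k = (kernel of ∂_k) / (image of ∂_{k+1}):

  H_0: rank C_0 − rank ∂_1 = 7 − 6 = 1, and the invariant factors of ∂_1 are all 1, so H_0 = Z.
  H_1: rank ker ∂_1 − rank ∂_2 = (11 − 6) − 4 = 1, and the invariant factors of ∂_2 are all 1, so H_1 = Z.
  H_2: rank ker ∂_2 − rank ∂_3 = (4 − 4) − 0 = 0, and there is no ∂_3, so H_2 = 0.

As a check, the Euler characteristic is 7 − 11 + 4 = 0, which agrees with 1 − 1 + 0 = 0.

H_0 ≅ Z,  H_1 ≅ Z,  H_2 = 0.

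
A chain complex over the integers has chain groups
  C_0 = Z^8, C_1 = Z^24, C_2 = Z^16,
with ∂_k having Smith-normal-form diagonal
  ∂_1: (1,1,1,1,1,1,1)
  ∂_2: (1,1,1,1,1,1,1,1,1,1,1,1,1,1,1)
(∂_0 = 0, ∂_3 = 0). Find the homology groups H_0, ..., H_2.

H_0 ≅ Z,  H_1 ≅ Z^2,  H_2 ≅ Z.

H_0: b_0 = 8 − 0 − 7 = 1; torsion from ∂_1 factors > 1: none. So H_0 ≅ Z.
H_1: b_1 = 24 − 7 − 15 = 2; torsion from ∂_2 factors > 1: none. So H_1 ≅ Z^2.
H_2: b_2 = 16 − 15 − 0 = 1; torsion from ∂_3 factors > 1: none. So H_2 ≅ Z.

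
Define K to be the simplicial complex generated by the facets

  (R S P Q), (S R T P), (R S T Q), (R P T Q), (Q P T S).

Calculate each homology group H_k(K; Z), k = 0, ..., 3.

H_0 ≅ Z,  H_1 = 0,  H_2 = 0,  H_3 ≅ Z.

Fix the vertex order P < Q < R < S < T and write every simplex with vertices in increasing order. Then dim K = 3 and the simplices of K are:

  0-simplices (5): P, Q, R, S, T
  1-simplices (10): PQ, PR, PS, PT, QR, QS, QT, RS, RT, ST
  2-simplices (10): PQR, PQS, PQT, PRS, PRT, PST, QRS, QRT, QST, RST
  3-simplices (5): PQRS, PQRT, PQST, PRST, QRST

Hence C_0 ≅ Z^5, C_1 ≅ Z^10, C_2 ≅ Z^10, C_3 ≅ Z^5.

Boundary ∂_1: C_1 → C_0 sends each edge [p,q] (with p < q) to q − p.
As a 5×10 matrix over Z this has rank 4, with invariant factors (1,1,1,1).

Boundary ∂_2: C_2 → C_1 acts by ∂[p,q,r] = [q,r] − [p,r] + [p,q]. For instance
  ∂RST = ST − RT + RS,
  ∂QRS = RS − QS + QR.
As a 10×10 matrix over Z this has rank 6, with invariant factors (1,1,1,1,1,1).

The boundary map ∂_3: C_3 → C_2 sends each 3-simplex σ to the alternating sum Σ_i (−1)^i (σ with its i-th vertex removed). For instance
  ∂QRST = RST − QST + QRT − QRS,
  ∂PQRT = QRT − PRT + PQT − PQR.
The 10×5 boundary matrix has rank 4 and Smith normal form diag(1,1,1,1).

Reading off H_k = ker ∂_k / im ∂_{k+1}:

  H_0: rank C_0 − rank ∂_1 = 5 − 4 = 1, and the invariant factors of ∂_1 are all 1, so H_0 = Z.
  H_1: rank ker ∂_1 − rank ∂_2 = (10 − 4) − 6 = 0, and the invariant factors of ∂_2 are all 1, so H_1 = 0.
  H_2: rank ker ∂_2 − rank ∂_3 = (10 − 6) − 4 = 0, and the invariant factors of ∂_3 are all 1, so H_2 = 0.
  H_3: rank ker ∂_3 − rank ∂_4 = (5 − 4) − 0 = 1, and there is no ∂_4, so H_3 = Z.

As a check, the Euler characteristic is 5 − 10 + 10 − 5 = 0, which agrees with 1 − 0 + 0 − 1 = 0.
(K is a triangulation of the 3-sphere S^3.)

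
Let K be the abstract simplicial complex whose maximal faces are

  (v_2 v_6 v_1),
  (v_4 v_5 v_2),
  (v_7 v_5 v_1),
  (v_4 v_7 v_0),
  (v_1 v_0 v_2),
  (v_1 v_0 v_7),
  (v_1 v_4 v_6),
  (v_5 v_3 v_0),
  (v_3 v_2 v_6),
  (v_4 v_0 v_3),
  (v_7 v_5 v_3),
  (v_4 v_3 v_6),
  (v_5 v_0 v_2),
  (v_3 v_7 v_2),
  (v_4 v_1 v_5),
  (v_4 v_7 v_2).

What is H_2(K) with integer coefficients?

H_2 ≅ Z.

Order the vertices as v_0 < v_1 < v_2 < v_3 < v_4 < v_5 < v_6 < v_7. Listing each simplex with vertices in this order, K has dimension 2 with simplices:

  0-simplices (8): [v_0], [v_1], [v_2], [v_3], [v_4], [v_5], [v_6], [v_7]
  1-simplices (24): (24 of them)
  2-simplices (16): (16 of them)

so the chain groups are C_0 ≅ Z^8, C_1 ≅ Z^24, C_2 ≅ Z^16.

Boundary ∂_1: C_1 → C_0 sends each edge [p,q] (with p < q) to q − p. For instance
  ∂[v_0,v_7] = [v_7] − [v_0].
The resulting 8×24 matrix has rank 7, and its Smith normal form has invariant factors (1,1,1,1,1,1,1).

∂_2: C_2 → C_1 sends each 2-simplex [p,q,r] to [q,r] − [p,r] + [p,q]. For instance
  ∂[v_2,v_3,v_6] = [v_3,v_6] − [v_2,v_6] + [v_2,v_3],
  ∂[v_1,v_2,v_6] = [v_2,v_6] − [v_1,v_6] + [v_1,v_2].
The resulting 24×16 matrix has rank 15, and its Smith normal form has invariant factors (1,1,1,1,1,1,1,1,1,1,1,1,1,1,1).

Computing H_k = (kernel of ∂_k) / (image of ∂_{k+1}):

  H_2: rank ker ∂_2 − rank ∂_3 = (16 − 15) − 0 = 1, and there is no ∂_3, so H_2 ≅ Z.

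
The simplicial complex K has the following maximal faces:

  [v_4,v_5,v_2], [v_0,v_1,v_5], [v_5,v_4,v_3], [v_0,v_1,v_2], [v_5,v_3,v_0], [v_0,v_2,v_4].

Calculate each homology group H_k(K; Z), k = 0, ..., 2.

We work with the vertex ordering v_0 < v_1 < v_2 < v_3 < v_4 < v_5. The simplices of K, each written with vertices in increasing order, are:

  0-simplices (6): [v_0], [v_1], [v_2], [v_3], [v_4], [v_5]
  1-simplices (12): [v_0,v_1], [v_0,v_2], [v_0,v_3], [v_0,v_4], [v_0,v_5], [v_1,v_2], [v_1,v_5], [v_2,v_4], [v_2,v_5], [v_3,v_4], [v_3,v_5], [v_4,v_5]
  2-simplices (6): [v_0,v_1,v_2], [v_0,v_1,v_5], [v_0,v_2,v_4], [v_0,v_3,v_5], [v_2,v_4,v_5], [v_3,v_4,v_5]

so the chain groups are C_0 ≅ Z^6, C_1 ≅ Z^12, C_2 ≅ Z^6.

∂_1: C_1 → C_0 is given by ∂[p,q] = [q] − [p]. For instance
  ∂[v_4,v_5] = [v_5] − [v_4].
The 6×12 boundary matrix has rank 5 and Smith normal form diag(1,1,1,1,1).

The boundary map ∂_2: C_2 → C_1 acts by ∂[p,q,r] = [q,r] − [p,r] + [p,q]. For instance
  ∂[v_0,v_3,v_5] = [v_3,v_5] − [v_0,v_5] + [v_0,v_3],
  ∂[v_0,v_1,v_2] = [v_1,v_2] − [v_0,v_2] + [v_0,v_1].
The 12×6 boundary matrix has rank 6 and Smith normal form diag(1,1,1,1,1,1).

Computing H_k = (kernel of ∂_k) / (image of ∂_{k+1}):

  H_0: rank C_0 − rank ∂_1 = 6 − 5 = 1, and the invariant factors of ∂_1 are all 1, so H_0 = Z.
  H_1: rank ker ∂_1 − rank ∂_2 = (12 − 5) − 6 = 1, and the invariant factors of ∂_2 are all 1, so H_1 = Z.
  H_2: rank ker ∂_2 − rank ∂_3 = (6 − 6) − 0 = 0, and there is no ∂_3, so H_2 = 0.

H_0 = Z,  H_1 = Z,  H_2 = 0.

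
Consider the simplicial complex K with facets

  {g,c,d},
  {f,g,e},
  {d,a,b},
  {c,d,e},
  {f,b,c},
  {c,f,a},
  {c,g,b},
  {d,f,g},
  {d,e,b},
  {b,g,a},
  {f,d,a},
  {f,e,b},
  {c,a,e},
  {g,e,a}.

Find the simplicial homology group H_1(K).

H_1 ≅ Z^2.

Fix the vertex order a < b < c < d < e < f < g and write every simplex with vertices in increasing order. Then dim K = 2 and the simplices of K are:

  0-simplices (7): a, b, c, d, e, f, g
  1-simplices (21): ab, ac, ad, ae, af, ag, bc, bd, be, bf, bg, cd, ce, cf, cg, de, df, dg, ef, eg, fg
  2-simplices (14): abd, abg, ace, acf, adf, aeg, bcf, bcg, bde, bef, cde, cdg, dfg, efg

so the chain groups are C_0 ≅ Z^7, C_1 ≅ Z^21, C_2 ≅ Z^14.

Boundary ∂_1: C_1 → C_0 is given by ∂[p,q] = [q] − [p]. For instance
  ∂cd = d − c.
The 7×21 boundary matrix has rank 6 and Smith normal form diag(1,1,1,1,1,1).

Boundary ∂_2: C_2 → C_1 acts by ∂[p,q,r] = [q,r] − [p,r] + [p,q]. For instance
  ∂dfg = fg − dg + df,
  ∂bcg = cg − bg + bc.
As a 21×14 matrix over Z this has rank 13, with invariant factors (1,1,1,1,1,1,1,1,1,1,1,1,1).

Reading off H_k = ker ∂_k / im ∂_{k+1}:

  H_1: rank ker ∂_1 − rank ∂_2 = (21 − 6) − 13 = 2, and the invariant factors of ∂_2 are all 1, so H_1 ≅ Z^2.

(K is a triangulation of the torus T^2.)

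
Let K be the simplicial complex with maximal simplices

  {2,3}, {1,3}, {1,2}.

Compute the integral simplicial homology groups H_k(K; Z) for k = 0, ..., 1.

K has 3 vertices, 3 edges.
rank ∂_0 = 0, rank ∂_1 = 2 ⇒ b_0 = 3 − 0 − 2 = 1; all invariant factors of ∂_1 are 1 so no torsion. So H_0 ≅ Z.
rank ∂_1 = 2, rank ∂_2 = 0 ⇒ b_1 = 3 − 2 − 0 = 1. So H_1 ≅ Z.

H_0 ≅ Z,  H_1 ≅ Z.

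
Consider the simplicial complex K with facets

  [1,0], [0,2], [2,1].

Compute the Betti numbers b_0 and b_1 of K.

We work with the vertex ordering 0 < 1 < 2. The simplices of K, each written with vertices in increasing order, are:

  0-simplices (3): [0], [1], [2]
  1-simplices (3): [0,1], [0,2], [1,2]

so the chain groups are C_0 ≅ Z^3, C_1 ≅ Z^3.

∂_1: C_1 → C_0 maps an edge to its endpoints' difference, ∂[p,q] = q − p.
The 3×3 boundary matrix has rank 2 and Smith normal form diag(1,1).

From H_k ≅ ker(∂_k) / im(∂_{k+1}) we obtain:

  H_0: rank C_0 − rank ∂_1 = 3 − 2 = 1, and the invariant factors of ∂_1 are all 1, so H_0 = Z.
  H_1: rank ker ∂_1 − rank ∂_2 = (3 − 2) − 0 = 1, and there is no ∂_2, so H_1 = Z.

Hence the Betti numbers are b_0 = 1, b_1 = 1.

b_0 = 1, b_1 = 1.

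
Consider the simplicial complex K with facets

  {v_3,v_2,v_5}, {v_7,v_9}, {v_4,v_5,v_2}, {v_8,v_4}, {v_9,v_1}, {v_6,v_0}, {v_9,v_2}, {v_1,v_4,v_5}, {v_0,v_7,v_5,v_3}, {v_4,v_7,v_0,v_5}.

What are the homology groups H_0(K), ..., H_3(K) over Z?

H_0 ≅ Z,  H_1 ≅ Z^2,  H_2 = 0,  H_3 = 0.

K has 10 vertices, 19 edges, 10 triangles, 2 3-simplices.
rank ∂_0 = 0, rank ∂_1 = 9 ⇒ b_0 = 10 − 0 − 9 = 1; all invariant factors of ∂_1 are 1 so no torsion. So H_0 = Z.
rank ∂_1 = 9, rank ∂_2 = 8 ⇒ b_1 = 19 − 9 − 8 = 2; all invariant factors of ∂_2 are 1 so no torsion. So H_1 = Z^2.
rank ∂_2 = 8, rank ∂_3 = 2 ⇒ b_2 = 10 − 8 − 2 = 0; all invariant factors of ∂_3 are 1 so no torsion. So H_2 = 0.
rank ∂_3 = 2, rank ∂_4 = 0 ⇒ b_3 = 2 − 2 − 0 = 0. So H_3 = 0.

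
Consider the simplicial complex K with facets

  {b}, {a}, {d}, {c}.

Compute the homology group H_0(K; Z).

We work with the vertex ordering a < b < c < d. The simplices of K, each written with vertices in increasing order, are:

  0-simplices (4): a, b, c, d

Hence C_0 ≅ Z^4.

Computing H_k = (kernel of ∂_k) / (image of ∂_{k+1}):

  H_0: rank C_0 − rank ∂_1 = 4 − 0 = 4, and there is no ∂_1, so H_0 = Z^4.

(K is a triangulation of a set of 4 points.)

H_0 = Z^4.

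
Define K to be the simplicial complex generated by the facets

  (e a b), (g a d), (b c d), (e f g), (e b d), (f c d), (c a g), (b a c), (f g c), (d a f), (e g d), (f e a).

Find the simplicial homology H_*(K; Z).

We work with the vertex ordering a < b < c < d < e < f < g. The simplices of K, each written with vertices in increasing order, are:

  0-simplices (7): a, b, c, d, e, f, g
  1-simplices (18): ab, ac, ad, ae, af, ag, bc, bd, be, cd, cf, cg, de, df, dg, ef, eg, fg
  2-simplices (12): abc, abe, acg, adf, adg, aef, bcd, bde, cdf, cfg, deg, efg

giving chain groups C_0 ≅ Z^7, C_1 ≅ Z^18, C_2 ≅ Z^12.

The boundary map ∂_1: C_1 → C_0 is given by ∂[p,q] = [q] − [p].
This gives a 7×18 integer matrix of rank 6; reducing to Smith normal form yields diagonal entries (1,1,1,1,1,1).

Boundary ∂_2: C_2 → C_1 sends each 2-simplex [p,q,r] to [q,r] − [p,r] + [p,q]. For instance
  ∂deg = eg − dg + de,
  ∂adg = dg − ag + ad.
This gives a 18×12 integer matrix of rank 12; reducing to Smith normal form yields diagonal entries (1,1,1,1,1,1,1,1,1,1,1,2).

Reading off H_k = ker ∂_k / im ∂_{k+1}:

  H_0: rank C_0 − rank ∂_1 = 7 − 6 = 1, and the invariant factors of ∂_1 are all 1, so H_0 = Z.
  H_1: rank ker ∂_1 − rank ∂_2 = (18 − 6) − 12 = 0, and ∂_2 has invariant factor 2 > 1, so H_1 = Z/2Z.
  H_2: rank ker ∂_2 − rank ∂_3 = (12 − 12) − 0 = 0, and there is no ∂_3, so H_2 = 0.

As a check, the Euler characteristic is 7 − 18 + 12 = 1, which agrees with 1 − 0 + 0 = 1.

H_0 ≅ Z,  H_1 ≅ Z/2Z,  H_2 = 0.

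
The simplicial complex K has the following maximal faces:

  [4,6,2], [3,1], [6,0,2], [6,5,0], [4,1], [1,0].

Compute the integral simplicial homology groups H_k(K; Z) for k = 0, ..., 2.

Fix the vertex order 0 < 1 < 2 < 3 < 4 < 5 < 6 and write every simplex with vertices in increasing order. Then dim K = 2 and the simplices of K are:

  0-simplices (7): [0], [1], [2], [3], [4], [5], [6]
  1-simplices (10): [0,1], [0,2], [0,5], [0,6], [1,3], [1,4], [2,4], [2,6], [4,6], [5,6]
  2-simplices (3): [0,2,6], [0,5,6], [2,4,6]

so the chain groups are C_0 ≅ Z^7, C_1 ≅ Z^10, C_2 ≅ Z^3.

The boundary map ∂_1: C_1 → C_0 sends each edge [p,q] (with p < q) to q − p. For instance
  ∂[2,4] = [4] − [2].
As a 7×10 matrix over Z this has rank 6, with invariant factors (1,1,1,1,1,1).

∂_2: C_2 → C_1 sends each 2-simplex [p,q,r] to [q,r] − [p,r] + [p,q]. For instance
  ∂[0,2,6] = [2,6] − [0,6] + [0,2],
  ∂[0,5,6] = [5,6] − [0,6] + [0,5].
This gives a 10×3 integer matrix of rank 3; reducing to Smith normal form yields diagonal entries (1,1,1).

Computing H_k = (kernel of ∂_k) / (image of ∂_{k+1}):

  H_0: rank C_0 − rank ∂_1 = 7 − 6 = 1, and the invariant factors of ∂_1 are all 1, so H_0 = Z.
  H_1: rank ker ∂_1 − rank ∂_2 = (10 − 6) − 3 = 1, and the invariant factors of ∂_2 are all 1, so H_1 = Z.
  H_2: rank ker ∂_2 − rank ∂_3 = (3 − 3) − 0 = 0, and there is no ∂_3, so H_2 = 0.

As a check, the Euler characteristic is 7 − 10 + 3 = 0, which agrees with 1 − 1 + 0 = 0.

H_0 = Z,  H_1 = Z,  H_2 = 0.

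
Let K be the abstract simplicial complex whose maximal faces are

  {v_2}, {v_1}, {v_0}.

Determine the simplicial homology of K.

K has 3 vertices.
rank ∂_0 = 0, rank ∂_1 = 0 ⇒ b_0 = 3 − 0 − 0 = 3. So H_0 ≅ Z^3.

H_0 ≅ Z^3.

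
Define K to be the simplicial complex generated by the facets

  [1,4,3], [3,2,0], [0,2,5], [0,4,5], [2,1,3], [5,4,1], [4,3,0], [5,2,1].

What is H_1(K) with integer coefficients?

We work with the vertex ordering 0 < 1 < 2 < 3 < 4 < 5. The simplices of K, each written with vertices in increasing order, are:

  0-simplices (6): [0], [1], [2], [3], [4], [5]
  1-simplices (12): [0,2], [0,3], [0,4], [0,5], [1,2], [1,3], [1,4], [1,5], [2,3], [2,5], [3,4], [4,5]
  2-simplices (8): [0,2,3], [0,2,5], [0,3,4], [0,4,5], [1,2,3], [1,2,5], [1,3,4], [1,4,5]

giving chain groups C_0 ≅ Z^6, C_1 ≅ Z^12, C_2 ≅ Z^8.

The boundary map ∂_1: C_1 → C_0 is given by ∂[p,q] = [q] − [p].
This gives a 6×12 integer matrix of rank 5; reducing to Smith normal form yields diagonal entries (1,1,1,1,1).

Boundary ∂_2: C_2 → C_1 sends each 2-simplex [p,q,r] to [q,r] − [p,r] + [p,q]. For instance
  ∂[0,3,4] = [3,4] − [0,4] + [0,3],
  ∂[0,4,5] = [4,5] − [0,5] + [0,4].
The 12×8 boundary matrix has rank 7 and Smith normal form diag(1,1,1,1,1,1,1).

Computing H_k = (kernel of ∂_k) / (image of ∂_{k+1}):

  H_1: rank ker ∂_1 − rank ∂_2 = (12 − 5) − 7 = 0, and the invariant factors of ∂_2 are all 1, so H_1 ≅ 0.

H_1 ≅ 0.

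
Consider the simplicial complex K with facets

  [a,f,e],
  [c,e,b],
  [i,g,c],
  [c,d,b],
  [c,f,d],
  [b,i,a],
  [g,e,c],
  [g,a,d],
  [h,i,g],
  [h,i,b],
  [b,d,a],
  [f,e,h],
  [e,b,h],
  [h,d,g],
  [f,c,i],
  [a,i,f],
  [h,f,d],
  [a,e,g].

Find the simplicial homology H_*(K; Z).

H_0 = Z,  H_1 = Z^2,  H_2 = Z.

Order the vertices as a < b < c < d < e < f < g < h < i. Listing each simplex with vertices in this order, K has dimension 2 with simplices:

  0-simplices (9): a, b, c, d, e, f, g, h, i
  1-simplices (27): ab, ad, ae, af, ag, ai, bc, bd, be, bh, bi, cd, ce, cf, cg, ci, df, dg, dh, ef, eg, eh, fh, fi, gh, gi, hi
  2-simplices (18): abd, abi, adg, aef, aeg, afi, bcd, bce, beh, bhi, cdf, ceg, cfi, cgi, dfh, dgh, efh, ghi

Hence C_0 ≅ Z^9, C_1 ≅ Z^27, C_2 ≅ Z^18.

∂_1: C_1 → C_0 sends each edge [p,q] (with p < q) to q − p. For instance
  ∂ad = d − a.
This gives a 9×27 integer matrix of rank 8; reducing to Smith normal form yields diagonal entries (1,1,1,1,1,1,1,1).

Boundary ∂_2: C_2 → C_1 maps a triangle to the signed sum of its edges. For instance
  ∂cgi = gi − ci + cg,
  ∂dfh = fh − dh + df.
The 27×18 boundary matrix has rank 17 and Smith normal form diag(1,1,1,1,1,1,1,1,1,1,1,1,1,1,1,1,1).

Now H_k = ker ∂_k / im ∂_{k+1}, so:

  H_0: rank C_0 − rank ∂_1 = 9 − 8 = 1, and the invariant factors of ∂_1 are all 1, so H_0 ≅ Z.
  H_1: rank ker ∂_1 − rank ∂_2 = (27 − 8) − 17 = 2, and the invariant factors of ∂_2 are all 1, so H_1 ≅ Z^2.
  H_2: rank ker ∂_2 − rank ∂_3 = (18 − 17) − 0 = 1, and there is no ∂_3, so H_2 ≅ Z.

As a check, the Euler characteristic is 9 − 27 + 18 = 0, which agrees with 1 − 2 + 1 = 0.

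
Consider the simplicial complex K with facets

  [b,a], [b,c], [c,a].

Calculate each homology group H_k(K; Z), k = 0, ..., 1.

H_0 = Z,  H_1 = Z.

K has 3 vertices, 3 edges.
rank ∂_0 = 0, rank ∂_1 = 2 ⇒ b_0 = 3 − 0 − 2 = 1; all invariant factors of ∂_1 are 1 so no torsion. So H_0 ≅ Z.
rank ∂_1 = 2, rank ∂_2 = 0 ⇒ b_1 = 3 − 2 − 0 = 1. So H_1 ≅ Z.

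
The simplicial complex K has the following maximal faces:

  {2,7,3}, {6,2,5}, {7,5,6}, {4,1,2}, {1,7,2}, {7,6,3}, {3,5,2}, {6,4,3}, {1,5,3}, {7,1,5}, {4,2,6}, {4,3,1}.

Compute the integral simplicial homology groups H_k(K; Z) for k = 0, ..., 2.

Take the total order 1 < 2 < 3 < 4 < 5 < 6 < 7 on the vertex set. Then K (dimension 2) consists of the simplices:

  0-simplices (7): [1], [2], [3], [4], [5], [6], [7]
  1-simplices (18): [1,2], [1,3], [1,4], [1,5], [1,7], [2,3], [2,4], [2,5], [2,6], [2,7], [3,4], [3,5], [3,6], [3,7], [4,6], [5,6], [5,7], [6,7]
  2-simplices (12): [1,2,4], [1,2,7], [1,3,4], [1,3,5], [1,5,7], [2,3,5], [2,3,7], [2,4,6], [2,5,6], [3,4,6], [3,6,7], [5,6,7]

so the chain groups are C_0 ≅ Z^7, C_1 ≅ Z^18, C_2 ≅ Z^12.

Boundary ∂_1: C_1 → C_0 is given by ∂[p,q] = [q] − [p]. For instance
  ∂[5,6] = [6] − [5].
The resulting 7×18 matrix has rank 6, and its Smith normal form has invariant factors (1,1,1,1,1,1).

∂_2: C_2 → C_1 sends each 2-simplex [p,q,r] to [q,r] − [p,r] + [p,q]. For instance
  ∂[2,5,6] = [5,6] − [2,6] + [2,5],
  ∂[1,5,7] = [5,7] − [1,7] + [1,5].
This gives a 18×12 integer matrix of rank 12; reducing to Smith normal form yields diagonal entries (1,1,1,1,1,1,1,1,1,1,1,2).

From H_k ≅ ker(∂_k) / im(∂_{k+1}) we obtain:

  H_0: rank C_0 − rank ∂_1 = 7 − 6 = 1, and the invariant factors of ∂_1 are all 1, so H_0 ≅ Z.
  H_1: rank ker ∂_1 − rank ∂_2 = (18 − 6) − 12 = 0, and ∂_2 has invariant factor 2 > 1, so H_1 ≅ Z/2.
  H_2: rank ker ∂_2 − rank ∂_3 = (12 − 12) − 0 = 0, and there is no ∂_3, so H_2 ≅ 0.

H_0 ≅ Z,  H_1 ≅ Z/2,  H_2 = 0.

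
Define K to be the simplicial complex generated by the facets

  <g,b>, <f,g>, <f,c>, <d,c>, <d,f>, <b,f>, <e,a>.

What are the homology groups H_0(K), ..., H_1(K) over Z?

H_0 ≅ Z^2,  H_1 ≅ Z^2.

Fix the vertex order a < b < c < d < e < f < g and write every simplex with vertices in increasing order. Then dim K = 1 and the simplices of K are:

  0-simplices (7): a, b, c, d, e, f, g
  1-simplices (7): ae, bf, bg, cd, cf, df, fg

so the chain groups are C_0 ≅ Z^7, C_1 ≅ Z^7.

∂_1: C_1 → C_0 sends each edge [p,q] (with p < q) to q − p. For instance
  ∂bf = f − b.
This gives a 7×7 integer matrix of rank 5; reducing to Smith normal form yields diagonal entries (1,1,1,1,1).

Reading off H_k = ker ∂_k / im ∂_{k+1}:

  H_0: rank C_0 − rank ∂_1 = 7 − 5 = 2, and the invariant factors of ∂_1 are all 1, so H_0 ≅ Z^2.
  H_1: rank ker ∂_1 − rank ∂_2 = (7 − 5) − 0 = 2, and there is no ∂_2, so H_1 ≅ Z^2.

As a check, the Euler characteristic is 7 − 7 = 0, which agrees with 2 − 2 = 0.
(K is a triangulation of the disjoint union of a wedge of 2 circles and the 1-simplex.)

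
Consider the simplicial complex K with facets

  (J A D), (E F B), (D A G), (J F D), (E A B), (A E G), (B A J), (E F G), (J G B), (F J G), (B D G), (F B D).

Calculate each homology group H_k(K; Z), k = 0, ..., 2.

Fix the vertex order A < B < D < E < F < G < J and write every simplex with vertices in increasing order. Then dim K = 2 and the simplices of K are:

  0-simplices (7): A, B, D, E, F, G, J
  1-simplices (18): AB, AD, AE, AG, AJ, BD, BE, BF, BG, BJ, DF, DG, DJ, EF, EG, FG, FJ, GJ
  2-simplices (12): ABE, ABJ, ADG, ADJ, AEG, BDF, BDG, BEF, BGJ, DFJ, EFG, FGJ

so the chain groups are C_0 ≅ Z^7, C_1 ≅ Z^18, C_2 ≅ Z^12.

The boundary map ∂_1: C_1 → C_0 sends each edge [p,q] (with p < q) to q − p. For instance
  ∂BF = F − B.
As a 7×18 matrix over Z this has rank 6, with invariant factors (1,1,1,1,1,1).

Boundary ∂_2: C_2 → C_1 acts by ∂[p,q,r] = [q,r] − [p,r] + [p,q]. For instance
  ∂BGJ = GJ − BJ + BG,
  ∂ABJ = BJ − AJ + AB.
The 18×12 boundary matrix has rank 12 and Smith normal form diag(1,1,1,1,1,1,1,1,1,1,1,2).

From H_k ≅ ker(∂_k) / im(∂_{k+1}) we obtain:

  H_0: rank C_0 − rank ∂_1 = 7 − 6 = 1, and the invariant factors of ∂_1 are all 1, so H_0 = Z.
  H_1: rank ker ∂_1 − rank ∂_2 = (18 − 6) − 12 = 0, and ∂_2 has invariant factor 2 > 1, so H_1 = Z_2.
  H_2: rank ker ∂_2 − rank ∂_3 = (12 − 12) − 0 = 0, and there is no ∂_3, so H_2 = 0.

As a check, the Euler characteristic is 7 − 18 + 12 = 1, which agrees with 1 − 0 + 0 = 1.

H_0 = Z,  H_1 = Z_2,  H_2 = 0.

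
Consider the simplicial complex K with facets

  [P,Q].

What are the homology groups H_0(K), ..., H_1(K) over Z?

We work with the vertex ordering P < Q. The simplices of K, each written with vertices in increasing order, are:

  0-simplices (2): P, Q
  1-simplices (1): PQ

Hence C_0 ≅ Z^2, C_1 ≅ Z^1.

The boundary map ∂_1: C_1 → C_0 sends each edge [p,q] (with p < q) to q − p.
As a 2×1 matrix over Z this has rank 1, with invariant factors (1).

Computing H_k = (kernel of ∂_k) / (image of ∂_{k+1}):

  H_0: rank C_0 − rank ∂_1 = 2 − 1 = 1, and the invariant factors of ∂_1 are all 1, so H_0 ≅ Z.
  H_1: rank ker ∂_1 − rank ∂_2 = (1 − 1) − 0 = 0, and there is no ∂_2, so H_1 ≅ 0.

(K is a triangulation of the 1-simplex.)

H_0 = Z,  H_1 = 0.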